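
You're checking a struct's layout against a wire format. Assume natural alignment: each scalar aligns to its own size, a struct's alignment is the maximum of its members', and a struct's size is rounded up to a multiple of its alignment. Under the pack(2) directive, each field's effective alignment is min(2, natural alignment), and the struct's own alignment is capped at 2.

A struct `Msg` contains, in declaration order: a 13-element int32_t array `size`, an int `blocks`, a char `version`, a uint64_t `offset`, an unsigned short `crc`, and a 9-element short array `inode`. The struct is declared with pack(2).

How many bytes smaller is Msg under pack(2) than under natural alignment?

natural layout:
  @0: size [52B, align 4] → 52
  @52: blocks [4B, align 4] → 56
  @56: version [1B, align 1] → 57
  +7 pad (align 8)
  @64: offset [8B, align 8] → 72
  @72: crc [2B, align 2] → 74
  @74: inode [18B, align 2] → 92
  +4 tail pad (align 8)
  size 96, align 8
packed(2) layout:
  @0: size [52B, align 2] → 52
  @52: blocks [4B, align 2] → 56
  @56: version [1B, align 1] → 57
  +1 pad (align 2)
  @58: offset [8B, align 2] → 66
  @66: crc [2B, align 2] → 68
  @68: inode [18B, align 2] → 86
  size 86, align 2
96 − 86 = 10

10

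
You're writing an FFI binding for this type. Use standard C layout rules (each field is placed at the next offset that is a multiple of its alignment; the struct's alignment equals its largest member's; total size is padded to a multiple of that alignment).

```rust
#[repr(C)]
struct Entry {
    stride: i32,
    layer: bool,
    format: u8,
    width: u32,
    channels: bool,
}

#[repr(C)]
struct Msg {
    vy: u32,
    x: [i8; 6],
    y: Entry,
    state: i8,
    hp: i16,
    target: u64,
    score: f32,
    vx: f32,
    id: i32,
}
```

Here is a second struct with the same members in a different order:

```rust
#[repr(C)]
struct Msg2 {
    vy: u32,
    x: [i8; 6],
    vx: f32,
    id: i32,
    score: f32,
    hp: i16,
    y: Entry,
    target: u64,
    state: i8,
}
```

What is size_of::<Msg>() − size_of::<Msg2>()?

Entry: 0..4  stride  (4B, 4-aligned); 4..5  layer  (1B, 1-aligned); 5..6  format  (1B, 1-aligned); 6..8  -- padding (2B); 8..12  width  (4B, 4-aligned); 12..13  channels  (1B, 1-aligned); 13..16  -- tail padding (3B); sizeof = 16, alignof = 4
0..4  vy  (4B, 4-aligned)
4..10  x  (6B, 1-aligned)
10..12  -- padding (2B)
12..28  y  (16B, 4-aligned)
28..29  state  (1B, 1-aligned)
29..30  -- padding (1B)
30..32  hp  (2B, 2-aligned)
32..40  target  (8B, 8-aligned)
40..44  score  (4B, 4-aligned)
44..48  vx  (4B, 4-aligned)
48..52  id  (4B, 4-aligned)
52..56  -- tail padding (4B)
sizeof = 56, alignof = 8
— Msg2 —
0..4  vy  (4B, 4-aligned)
4..10  x  (6B, 1-aligned)
10..12  -- padding (2B)
12..16  vx  (4B, 4-aligned)
16..20  id  (4B, 4-aligned)
20..24  score  (4B, 4-aligned)
24..26  hp  (2B, 2-aligned)
26..28  -- padding (2B)
28..44  y  (16B, 4-aligned)
44..48  -- padding (4B)
48..56  target  (8B, 8-aligned)
56..57  state  (1B, 1-aligned)
57..64  -- tail padding (7B)
sizeof = 64, alignof = 8
56 − 64 = -8

-8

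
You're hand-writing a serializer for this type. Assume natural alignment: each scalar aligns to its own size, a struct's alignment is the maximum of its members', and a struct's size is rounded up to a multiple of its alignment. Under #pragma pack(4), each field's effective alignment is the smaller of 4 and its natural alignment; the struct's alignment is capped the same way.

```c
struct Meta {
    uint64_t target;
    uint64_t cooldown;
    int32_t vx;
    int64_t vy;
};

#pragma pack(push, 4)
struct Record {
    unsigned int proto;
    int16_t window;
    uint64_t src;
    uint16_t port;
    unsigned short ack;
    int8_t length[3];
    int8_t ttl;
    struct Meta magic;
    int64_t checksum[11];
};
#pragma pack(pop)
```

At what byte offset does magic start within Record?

24

Meta: 0..8  target  (8B, 8-aligned); 8..16  cooldown  (8B, 8-aligned); 16..20  vx  (4B, 4-aligned); 20..24  -- padding (4B); 24..32  vy  (8B, 8-aligned); sizeof = 32, alignof = 8
0..4  proto  (4B, 4-aligned)
4..6  window  (2B, 2-aligned)
6..8  -- padding (2B)
8..16  src  (8B, 4-aligned)
16..18  port  (2B, 2-aligned)
18..20  ack  (2B, 2-aligned)
20..23  length  (3B, 1-aligned)
23..24  ttl  (1B, 1-aligned)
24..56  magic  (32B, 4-aligned)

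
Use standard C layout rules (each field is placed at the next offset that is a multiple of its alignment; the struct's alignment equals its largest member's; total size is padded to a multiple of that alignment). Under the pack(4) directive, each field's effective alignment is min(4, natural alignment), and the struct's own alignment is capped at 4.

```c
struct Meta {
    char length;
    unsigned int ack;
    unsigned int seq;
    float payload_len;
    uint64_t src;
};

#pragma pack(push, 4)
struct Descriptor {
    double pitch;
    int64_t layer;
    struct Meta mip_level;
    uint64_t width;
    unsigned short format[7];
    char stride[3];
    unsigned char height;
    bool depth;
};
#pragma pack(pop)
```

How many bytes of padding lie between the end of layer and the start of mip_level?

0

Meta: @0: length [1B, align 1] → 1; +3 pad (align 4); @4: ack [4B, align 4] → 8; @8: seq [4B, align 4] → 12; @12: payload_len [4B, align 4] → 16; @16: src [8B, align 8] → 24; size 24, align 8
@0: pitch [8B, align 4] → 8
@8: layer [8B, align 4] → 16
@16: mip_level [24B, align 4] → 40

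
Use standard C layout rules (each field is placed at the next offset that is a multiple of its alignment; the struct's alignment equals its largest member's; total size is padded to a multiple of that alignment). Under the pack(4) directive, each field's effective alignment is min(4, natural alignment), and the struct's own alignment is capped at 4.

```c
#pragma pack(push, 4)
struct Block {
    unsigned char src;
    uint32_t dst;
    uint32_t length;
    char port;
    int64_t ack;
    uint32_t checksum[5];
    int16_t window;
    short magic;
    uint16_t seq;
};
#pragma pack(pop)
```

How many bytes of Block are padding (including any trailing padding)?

8

@0: src [1B, align 1] → 1
+3 pad (align 4)
@4: dst [4B, align 4] → 8
@8: length [4B, align 4] → 12
@12: port [1B, align 1] → 13
+3 pad (align 4)
@16: ack [8B, align 4] → 24
@24: checksum [20B, align 4] → 44
@44: window [2B, align 2] → 46
@46: magic [2B, align 2] → 48
@48: seq [2B, align 2] → 50
+2 tail pad (align 4)
size 52, align 4
data bytes 44, size 52 → padding 8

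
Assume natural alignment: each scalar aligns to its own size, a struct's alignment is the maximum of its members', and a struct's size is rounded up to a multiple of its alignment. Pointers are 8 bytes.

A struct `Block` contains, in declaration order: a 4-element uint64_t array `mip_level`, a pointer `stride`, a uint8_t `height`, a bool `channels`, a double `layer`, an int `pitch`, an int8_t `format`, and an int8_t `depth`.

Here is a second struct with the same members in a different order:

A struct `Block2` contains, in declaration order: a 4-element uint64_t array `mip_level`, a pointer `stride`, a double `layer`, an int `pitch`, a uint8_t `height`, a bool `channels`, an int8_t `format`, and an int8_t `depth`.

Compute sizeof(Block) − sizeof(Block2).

8

@0: mip_level [32B, align 8] → 32
@32: stride [8B, align 8] → 40
@40: height [1B, align 1] → 41
@41: channels [1B, align 1] → 42
+6 pad (align 8)
@48: layer [8B, align 8] → 56
@56: pitch [4B, align 4] → 60
@60: format [1B, align 1] → 61
@61: depth [1B, align 1] → 62
+2 tail pad (align 8)
size 64, align 8
— Block2 —
@0: mip_level [32B, align 8] → 32
@32: stride [8B, align 8] → 40
@40: layer [8B, align 8] → 48
@48: pitch [4B, align 4] → 52
@52: height [1B, align 1] → 53
@53: channels [1B, align 1] → 54
@54: format [1B, align 1] → 55
@55: depth [1B, align 1] → 56
size 56, align 8
64 − 56 = 8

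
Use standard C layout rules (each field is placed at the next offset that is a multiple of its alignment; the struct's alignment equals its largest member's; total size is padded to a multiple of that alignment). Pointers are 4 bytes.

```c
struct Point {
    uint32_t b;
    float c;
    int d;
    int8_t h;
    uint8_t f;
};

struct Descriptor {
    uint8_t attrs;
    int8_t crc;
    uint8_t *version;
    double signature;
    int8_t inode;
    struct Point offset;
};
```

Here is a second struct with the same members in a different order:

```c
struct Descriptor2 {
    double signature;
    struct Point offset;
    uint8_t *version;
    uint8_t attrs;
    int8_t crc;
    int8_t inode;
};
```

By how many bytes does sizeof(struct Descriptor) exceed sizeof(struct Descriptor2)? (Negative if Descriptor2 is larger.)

8

Point: b at 0 (size 4, align 4) → ends 4; c at 4 (size 4, align 4) → ends 8; d at 8 (size 4, align 4) → ends 12; h at 12 (size 1, align 1) → ends 13; f at 13 (size 1, align 1) → ends 14; tail pad 2 to reach multiple of 4; total 16 bytes, alignment 4
attrs at 0 (size 1, align 1) → ends 1
crc at 1 (size 1, align 1) → ends 2
pad 2 to align 4 for version
version at 4 (size 4, align 4) → ends 8
signature at 8 (size 8, align 8) → ends 16
inode at 16 (size 1, align 1) → ends 17
pad 3 to align 4 for offset
offset at 20 (size 16, align 4) → ends 36
tail pad 4 to reach multiple of 8
total 40 bytes, alignment 8
— Descriptor2 —
signature at 0 (size 8, align 8) → ends 8
offset at 8 (size 16, align 4) → ends 24
version at 24 (size 4, align 4) → ends 28
attrs at 28 (size 1, align 1) → ends 29
crc at 29 (size 1, align 1) → ends 30
inode at 30 (size 1, align 1) → ends 31
tail pad 1 to reach multiple of 8
total 32 bytes, alignment 8
40 − 32 = 8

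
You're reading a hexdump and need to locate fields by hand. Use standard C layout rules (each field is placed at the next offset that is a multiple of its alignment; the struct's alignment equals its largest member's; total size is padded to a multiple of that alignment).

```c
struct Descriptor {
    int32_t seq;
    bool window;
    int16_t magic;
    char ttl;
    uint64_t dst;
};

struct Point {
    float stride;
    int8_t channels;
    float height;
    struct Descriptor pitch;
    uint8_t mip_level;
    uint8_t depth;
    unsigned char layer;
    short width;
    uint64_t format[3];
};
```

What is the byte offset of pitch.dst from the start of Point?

32

Descriptor: 0..4  seq  (4B, 4-aligned); 4..5  window  (1B, 1-aligned); 5..6  -- padding (1B); 6..8  magic  (2B, 2-aligned); 8..9  ttl  (1B, 1-aligned); 9..16  -- padding (7B); 16..24  dst  (8B, 8-aligned); sizeof = 24, alignof = 8
0..4  stride  (4B, 4-aligned)
4..5  channels  (1B, 1-aligned)
5..8  -- padding (3B)
8..12  height  (4B, 4-aligned)
12..16  -- padding (4B)
16..40  pitch  (24B, 8-aligned)
within Descriptor: dst at 16
16 + 16 = 32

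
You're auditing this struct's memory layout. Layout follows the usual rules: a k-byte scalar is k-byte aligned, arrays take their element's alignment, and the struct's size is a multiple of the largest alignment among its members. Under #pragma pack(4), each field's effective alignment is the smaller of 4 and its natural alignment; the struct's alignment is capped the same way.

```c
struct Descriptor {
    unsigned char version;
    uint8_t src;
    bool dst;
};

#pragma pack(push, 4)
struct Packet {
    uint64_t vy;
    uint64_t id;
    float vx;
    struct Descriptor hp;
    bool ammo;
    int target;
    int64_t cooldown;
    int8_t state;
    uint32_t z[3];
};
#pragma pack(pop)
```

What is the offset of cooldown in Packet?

28

Descriptor: 0..1  version  (1B, 1-aligned); 1..2  src  (1B, 1-aligned); 2..3  dst  (1B, 1-aligned); sizeof = 3, alignof = 1
0..8  vy  (8B, 4-aligned)
8..16  id  (8B, 4-aligned)
16..20  vx  (4B, 4-aligned)
20..23  hp  (3B, 1-aligned)
23..24  ammo  (1B, 1-aligned)
24..28  target  (4B, 4-aligned)
28..36  cooldown  (8B, 4-aligned)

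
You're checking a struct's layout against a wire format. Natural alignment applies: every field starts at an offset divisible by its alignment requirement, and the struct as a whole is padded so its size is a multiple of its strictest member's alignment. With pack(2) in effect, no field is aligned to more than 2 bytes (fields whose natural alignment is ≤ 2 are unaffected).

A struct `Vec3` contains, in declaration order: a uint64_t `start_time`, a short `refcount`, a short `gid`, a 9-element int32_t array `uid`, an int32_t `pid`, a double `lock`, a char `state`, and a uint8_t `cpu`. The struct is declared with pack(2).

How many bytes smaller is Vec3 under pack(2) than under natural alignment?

10

natural layout:
  @0: start_time [8B, align 8] → 8
  @8: refcount [2B, align 2] → 10
  @10: gid [2B, align 2] → 12
  @12: uid [36B, align 4] → 48
  @48: pid [4B, align 4] → 52
  +4 pad (align 8)
  @56: lock [8B, align 8] → 64
  @64: state [1B, align 1] → 65
  @65: cpu [1B, align 1] → 66
  +6 tail pad (align 8)
  size 72, align 8
packed(2) layout:
  @0: start_time [8B, align 2] → 8
  @8: refcount [2B, align 2] → 10
  @10: gid [2B, align 2] → 12
  @12: uid [36B, align 2] → 48
  @48: pid [4B, align 2] → 52
  @52: lock [8B, align 2] → 60
  @60: state [1B, align 1] → 61
  @61: cpu [1B, align 1] → 62
  size 62, align 2
72 − 62 = 10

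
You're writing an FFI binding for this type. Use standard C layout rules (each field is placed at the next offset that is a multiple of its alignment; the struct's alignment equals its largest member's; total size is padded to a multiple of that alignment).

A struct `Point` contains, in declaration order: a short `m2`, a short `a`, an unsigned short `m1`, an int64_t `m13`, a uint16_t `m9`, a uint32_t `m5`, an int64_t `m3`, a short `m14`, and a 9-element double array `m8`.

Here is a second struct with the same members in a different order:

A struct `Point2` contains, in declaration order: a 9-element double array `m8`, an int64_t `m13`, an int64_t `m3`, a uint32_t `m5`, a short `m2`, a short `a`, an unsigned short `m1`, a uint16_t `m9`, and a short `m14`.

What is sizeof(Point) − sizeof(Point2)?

0..2  m2  (2B, 2-aligned)
2..4  a  (2B, 2-aligned)
4..6  m1  (2B, 2-aligned)
6..8  -- padding (2B)
8..16  m13  (8B, 8-aligned)
16..18  m9  (2B, 2-aligned)
18..20  -- padding (2B)
20..24  m5  (4B, 4-aligned)
24..32  m3  (8B, 8-aligned)
32..34  m14  (2B, 2-aligned)
34..40  -- padding (6B)
40..112  m8  (72B, 8-aligned)
sizeof = 112, alignof = 8
— Point2 —
0..72  m8  (72B, 8-aligned)
72..80  m13  (8B, 8-aligned)
80..88  m3  (8B, 8-aligned)
88..92  m5  (4B, 4-aligned)
92..94  m2  (2B, 2-aligned)
94..96  a  (2B, 2-aligned)
96..98  m1  (2B, 2-aligned)
98..100  m9  (2B, 2-aligned)
100..102  m14  (2B, 2-aligned)
102..104  -- tail padding (2B)
sizeof = 104, alignof = 8
112 − 104 = 8

8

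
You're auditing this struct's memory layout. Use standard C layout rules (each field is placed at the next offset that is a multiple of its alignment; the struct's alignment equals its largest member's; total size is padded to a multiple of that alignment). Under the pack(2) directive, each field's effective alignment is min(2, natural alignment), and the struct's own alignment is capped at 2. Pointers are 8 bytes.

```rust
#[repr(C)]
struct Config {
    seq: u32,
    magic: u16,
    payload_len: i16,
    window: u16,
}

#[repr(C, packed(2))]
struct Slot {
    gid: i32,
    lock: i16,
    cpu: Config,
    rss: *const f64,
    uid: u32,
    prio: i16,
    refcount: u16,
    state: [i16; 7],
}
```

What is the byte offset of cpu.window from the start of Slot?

Config: seq at 0 (size 4, align 4) → ends 4; magic at 4 (size 2, align 2) → ends 6; payload_len at 6 (size 2, align 2) → ends 8; window at 8 (size 2, align 2) → ends 10; tail pad 2 to reach multiple of 4; total 12 bytes, alignment 4
gid at 0 (size 4, align 2) → ends 4
lock at 4 (size 2, align 2) → ends 6
cpu at 6 (size 12, align 2) → ends 18
within Config: window at 8
6 + 8 = 14

14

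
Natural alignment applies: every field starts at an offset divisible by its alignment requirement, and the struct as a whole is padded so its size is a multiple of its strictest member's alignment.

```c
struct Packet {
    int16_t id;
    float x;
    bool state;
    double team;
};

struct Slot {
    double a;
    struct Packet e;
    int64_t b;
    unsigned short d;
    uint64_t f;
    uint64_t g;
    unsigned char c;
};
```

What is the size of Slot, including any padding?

72

Packet: @0: id [2B, align 2] → 2; +2 pad (align 4); @4: x [4B, align 4] → 8; @8: state [1B, align 1] → 9; +7 pad (align 8); @16: team [8B, align 8] → 24; size 24, align 8
@0: a [8B, align 8] → 8
@8: e [24B, align 8] → 32
@32: b [8B, align 8] → 40
@40: d [2B, align 2] → 42
+6 pad (align 8)
@48: f [8B, align 8] → 56
@56: g [8B, align 8] → 64
@64: c [1B, align 1] → 65
+7 tail pad (align 8)
size 72, align 8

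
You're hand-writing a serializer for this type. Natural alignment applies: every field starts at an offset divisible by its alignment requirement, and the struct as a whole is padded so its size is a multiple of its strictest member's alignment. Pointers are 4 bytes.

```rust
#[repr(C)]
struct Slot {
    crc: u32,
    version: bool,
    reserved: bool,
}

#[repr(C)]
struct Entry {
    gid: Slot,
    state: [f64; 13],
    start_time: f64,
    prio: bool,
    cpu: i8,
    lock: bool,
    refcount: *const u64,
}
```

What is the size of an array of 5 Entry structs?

Slot: 0..4  crc  (4B, 4-aligned); 4..5  version  (1B, 1-aligned); 5..6  reserved  (1B, 1-aligned); 6..8  -- tail padding (2B); sizeof = 8, alignof = 4
0..8  gid  (8B, 4-aligned)
8..112  state  (104B, 8-aligned)
112..120  start_time  (8B, 8-aligned)
120..121  prio  (1B, 1-aligned)
121..122  cpu  (1B, 1-aligned)
122..123  lock  (1B, 1-aligned)
123..124  -- padding (1B)
124..128  refcount  (4B, 4-aligned)
sizeof = 128, alignof = 8
array of 5: 5 × 128 = 640

640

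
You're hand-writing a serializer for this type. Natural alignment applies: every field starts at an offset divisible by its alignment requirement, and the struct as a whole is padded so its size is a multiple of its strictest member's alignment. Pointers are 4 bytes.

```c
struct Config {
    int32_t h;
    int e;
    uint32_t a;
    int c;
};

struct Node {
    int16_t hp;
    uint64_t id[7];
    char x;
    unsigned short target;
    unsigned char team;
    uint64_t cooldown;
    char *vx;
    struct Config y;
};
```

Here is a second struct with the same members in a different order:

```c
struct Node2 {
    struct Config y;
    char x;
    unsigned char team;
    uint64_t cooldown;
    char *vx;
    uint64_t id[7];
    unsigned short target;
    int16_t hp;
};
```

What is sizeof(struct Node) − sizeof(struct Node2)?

0

Config: @0: h [4B, align 4] → 4; @4: e [4B, align 4] → 8; @8: a [4B, align 4] → 12; @12: c [4B, align 4] → 16; size 16, align 4
@0: hp [2B, align 2] → 2
+6 pad (align 8)
@8: id [56B, align 8] → 64
@64: x [1B, align 1] → 65
+1 pad (align 2)
@66: target [2B, align 2] → 68
@68: team [1B, align 1] → 69
+3 pad (align 8)
@72: cooldown [8B, align 8] → 80
@80: vx [4B, align 4] → 84
@84: y [16B, align 4] → 100
+4 tail pad (align 8)
size 104, align 8
— Node2 —
@0: y [16B, align 4] → 16
@16: x [1B, align 1] → 17
@17: team [1B, align 1] → 18
+6 pad (align 8)
@24: cooldown [8B, align 8] → 32
@32: vx [4B, align 4] → 36
+4 pad (align 8)
@40: id [56B, align 8] → 96
@96: target [2B, align 2] → 98
@98: hp [2B, align 2] → 100
+4 tail pad (align 8)
size 104, align 8
104 − 104 = 0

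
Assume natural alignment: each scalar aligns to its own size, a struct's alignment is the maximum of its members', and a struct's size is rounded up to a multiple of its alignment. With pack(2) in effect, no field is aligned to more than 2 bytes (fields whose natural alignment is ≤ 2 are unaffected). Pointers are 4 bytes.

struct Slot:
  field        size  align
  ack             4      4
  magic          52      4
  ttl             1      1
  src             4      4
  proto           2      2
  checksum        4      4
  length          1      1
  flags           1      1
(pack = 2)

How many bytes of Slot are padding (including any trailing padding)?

0..4  ack  (4B, 2-aligned)
4..56  magic  (52B, 2-aligned)
56..57  ttl  (1B, 1-aligned)
57..58  -- padding (1B)
58..62  src  (4B, 2-aligned)
62..64  proto  (2B, 2-aligned)
64..68  checksum  (4B, 2-aligned)
68..69  length  (1B, 1-aligned)
69..70  flags  (1B, 1-aligned)
sizeof = 70, alignof = 2
data bytes 69, size 70 → padding 1

1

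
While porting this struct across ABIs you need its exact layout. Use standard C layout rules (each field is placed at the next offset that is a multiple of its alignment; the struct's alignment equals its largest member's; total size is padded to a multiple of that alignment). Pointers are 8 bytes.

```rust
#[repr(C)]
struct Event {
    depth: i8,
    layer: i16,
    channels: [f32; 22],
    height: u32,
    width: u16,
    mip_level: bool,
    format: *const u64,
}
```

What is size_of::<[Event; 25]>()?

2800

@0: depth [1B, align 1] → 1
+1 pad (align 2)
@2: layer [2B, align 2] → 4
@4: channels [88B, align 4] → 92
@92: height [4B, align 4] → 96
@96: width [2B, align 2] → 98
@98: mip_level [1B, align 1] → 99
+5 pad (align 8)
@104: format [8B, align 8] → 112
size 112, align 8
array of 25: 25 × 112 = 2800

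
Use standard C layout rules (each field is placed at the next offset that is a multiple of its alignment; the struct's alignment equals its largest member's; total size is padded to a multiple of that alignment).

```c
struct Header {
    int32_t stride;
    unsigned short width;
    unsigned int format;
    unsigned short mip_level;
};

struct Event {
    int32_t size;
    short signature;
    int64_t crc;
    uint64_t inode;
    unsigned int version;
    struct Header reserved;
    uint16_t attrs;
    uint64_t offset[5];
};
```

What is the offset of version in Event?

Header: stride at 0 (size 4, align 4) → ends 4; width at 4 (size 2, align 2) → ends 6; pad 2 to align 4 for format; format at 8 (size 4, align 4) → ends 12; mip_level at 12 (size 2, align 2) → ends 14; tail pad 2 to reach multiple of 4; total 16 bytes, alignment 4
size at 0 (size 4, align 4) → ends 4
signature at 4 (size 2, align 2) → ends 6
pad 2 to align 8 for crc
crc at 8 (size 8, align 8) → ends 16
inode at 16 (size 8, align 8) → ends 24
version at 24 (size 4, align 4) → ends 28

24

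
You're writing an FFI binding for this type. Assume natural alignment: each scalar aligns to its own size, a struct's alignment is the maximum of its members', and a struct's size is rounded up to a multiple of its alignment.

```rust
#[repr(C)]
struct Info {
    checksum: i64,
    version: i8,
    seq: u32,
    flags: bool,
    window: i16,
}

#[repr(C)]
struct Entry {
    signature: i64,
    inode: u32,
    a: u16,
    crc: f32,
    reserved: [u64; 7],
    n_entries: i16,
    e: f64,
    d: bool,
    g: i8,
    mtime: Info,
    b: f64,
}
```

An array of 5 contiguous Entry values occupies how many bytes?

Info: 0..8  checksum  (8B, 8-aligned); 8..9  version  (1B, 1-aligned); 9..12  -- padding (3B); 12..16  seq  (4B, 4-aligned); 16..17  flags  (1B, 1-aligned); 17..18  -- padding (1B); 18..20  window  (2B, 2-aligned); 20..24  -- tail padding (4B); sizeof = 24, alignof = 8
0..8  signature  (8B, 8-aligned)
8..12  inode  (4B, 4-aligned)
12..14  a  (2B, 2-aligned)
14..16  -- padding (2B)
16..20  crc  (4B, 4-aligned)
20..24  -- padding (4B)
24..80  reserved  (56B, 8-aligned)
80..82  n_entries  (2B, 2-aligned)
82..88  -- padding (6B)
88..96  e  (8B, 8-aligned)
96..97  d  (1B, 1-aligned)
97..98  g  (1B, 1-aligned)
98..104  -- padding (6B)
104..128  mtime  (24B, 8-aligned)
128..136  b  (8B, 8-aligned)
sizeof = 136, alignof = 8
array of 5: 5 × 136 = 680

680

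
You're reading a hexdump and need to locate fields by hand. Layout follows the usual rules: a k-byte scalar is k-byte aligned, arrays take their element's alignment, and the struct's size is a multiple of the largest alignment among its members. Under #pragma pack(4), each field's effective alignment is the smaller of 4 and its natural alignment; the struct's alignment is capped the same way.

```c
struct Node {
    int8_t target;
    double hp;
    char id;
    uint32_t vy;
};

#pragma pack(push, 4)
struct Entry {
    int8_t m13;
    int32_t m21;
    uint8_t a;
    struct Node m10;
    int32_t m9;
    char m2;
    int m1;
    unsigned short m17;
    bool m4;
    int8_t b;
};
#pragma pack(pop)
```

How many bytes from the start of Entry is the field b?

Node: 0..1  target  (1B, 1-aligned); 1..8  -- padding (7B); 8..16  hp  (8B, 8-aligned); 16..17  id  (1B, 1-aligned); 17..20  -- padding (3B); 20..24  vy  (4B, 4-aligned); sizeof = 24, alignof = 8
0..1  m13  (1B, 1-aligned)
1..4  -- padding (3B)
4..8  m21  (4B, 4-aligned)
8..9  a  (1B, 1-aligned)
9..12  -- padding (3B)
12..36  m10  (24B, 4-aligned)
36..40  m9  (4B, 4-aligned)
40..41  m2  (1B, 1-aligned)
41..44  -- padding (3B)
44..48  m1  (4B, 4-aligned)
48..50  m17  (2B, 2-aligned)
50..51  m4  (1B, 1-aligned)
51..52  b  (1B, 1-aligned)

51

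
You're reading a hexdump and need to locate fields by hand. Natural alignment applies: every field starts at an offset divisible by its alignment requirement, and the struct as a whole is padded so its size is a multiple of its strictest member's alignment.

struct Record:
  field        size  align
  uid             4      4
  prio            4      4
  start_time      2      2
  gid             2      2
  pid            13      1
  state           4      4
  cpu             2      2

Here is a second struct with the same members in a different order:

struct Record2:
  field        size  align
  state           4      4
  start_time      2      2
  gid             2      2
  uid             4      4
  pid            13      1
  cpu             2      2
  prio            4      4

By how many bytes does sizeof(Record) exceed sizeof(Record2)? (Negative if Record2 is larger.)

4

uid at 0 (size 4, align 4) → ends 4
prio at 4 (size 4, align 4) → ends 8
start_time at 8 (size 2, align 2) → ends 10
gid at 10 (size 2, align 2) → ends 12
pid at 12 (size 13, align 1) → ends 25
pad 3 to align 4 for state
state at 28 (size 4, align 4) → ends 32
cpu at 32 (size 2, align 2) → ends 34
tail pad 2 to reach multiple of 4
total 36 bytes, alignment 4
— Record2 —
state at 0 (size 4, align 4) → ends 4
start_time at 4 (size 2, align 2) → ends 6
gid at 6 (size 2, align 2) → ends 8
uid at 8 (size 4, align 4) → ends 12
pid at 12 (size 13, align 1) → ends 25
pad 1 to align 2 for cpu
cpu at 26 (size 2, align 2) → ends 28
prio at 28 (size 4, align 4) → ends 32
total 32 bytes, alignment 4
36 − 32 = 4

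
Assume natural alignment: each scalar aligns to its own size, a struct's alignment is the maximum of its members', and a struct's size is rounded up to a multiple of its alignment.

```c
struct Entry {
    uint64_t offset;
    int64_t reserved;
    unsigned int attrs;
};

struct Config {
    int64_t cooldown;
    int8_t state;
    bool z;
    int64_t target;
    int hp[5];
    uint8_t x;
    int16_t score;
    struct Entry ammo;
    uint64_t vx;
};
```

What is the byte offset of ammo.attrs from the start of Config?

64

Entry: 0..8  offset  (8B, 8-aligned); 8..16  reserved  (8B, 8-aligned); 16..20  attrs  (4B, 4-aligned); 20..24  -- tail padding (4B); sizeof = 24, alignof = 8
0..8  cooldown  (8B, 8-aligned)
8..9  state  (1B, 1-aligned)
9..10  z  (1B, 1-aligned)
10..16  -- padding (6B)
16..24  target  (8B, 8-aligned)
24..44  hp  (20B, 4-aligned)
44..45  x  (1B, 1-aligned)
45..46  -- padding (1B)
46..48  score  (2B, 2-aligned)
48..72  ammo  (24B, 8-aligned)
within Entry: attrs at 16
48 + 16 = 64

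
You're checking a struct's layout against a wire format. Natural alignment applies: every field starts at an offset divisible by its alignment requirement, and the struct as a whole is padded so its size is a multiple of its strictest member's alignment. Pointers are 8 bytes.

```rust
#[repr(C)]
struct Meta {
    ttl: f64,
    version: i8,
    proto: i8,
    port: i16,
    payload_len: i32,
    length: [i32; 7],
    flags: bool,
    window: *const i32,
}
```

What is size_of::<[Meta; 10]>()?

0..8  ttl  (8B, 8-aligned)
8..9  version  (1B, 1-aligned)
9..10  proto  (1B, 1-aligned)
10..12  port  (2B, 2-aligned)
12..16  payload_len  (4B, 4-aligned)
16..44  length  (28B, 4-aligned)
44..45  flags  (1B, 1-aligned)
45..48  -- padding (3B)
48..56  window  (8B, 8-aligned)
sizeof = 56, alignof = 8
array of 10: 10 × 56 = 560

560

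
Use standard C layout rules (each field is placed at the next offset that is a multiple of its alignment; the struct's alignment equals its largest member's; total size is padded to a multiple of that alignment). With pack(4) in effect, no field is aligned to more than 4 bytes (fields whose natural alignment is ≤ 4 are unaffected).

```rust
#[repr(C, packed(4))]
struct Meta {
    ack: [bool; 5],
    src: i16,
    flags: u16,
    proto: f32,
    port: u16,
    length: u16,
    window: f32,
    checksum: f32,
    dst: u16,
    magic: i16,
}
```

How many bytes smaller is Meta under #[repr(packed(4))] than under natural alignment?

0

natural layout:
  ack at 0 (size 5, align 1) → ends 5
  pad 1 to align 2 for src
  src at 6 (size 2, align 2) → ends 8
  flags at 8 (size 2, align 2) → ends 10
  pad 2 to align 4 for proto
  proto at 12 (size 4, align 4) → ends 16
  port at 16 (size 2, align 2) → ends 18
  length at 18 (size 2, align 2) → ends 20
  window at 20 (size 4, align 4) → ends 24
  checksum at 24 (size 4, align 4) → ends 28
  dst at 28 (size 2, align 2) → ends 30
  magic at 30 (size 2, align 2) → ends 32
  total 32 bytes, alignment 4
packed(4) layout:
  ack at 0 (size 5, align 1) → ends 5
  pad 1 to align 2 for src
  src at 6 (size 2, align 2) → ends 8
  flags at 8 (size 2, align 2) → ends 10
  pad 2 to align 4 for proto
  proto at 12 (size 4, align 4) → ends 16
  port at 16 (size 2, align 2) → ends 18
  length at 18 (size 2, align 2) → ends 20
  window at 20 (size 4, align 4) → ends 24
  checksum at 24 (size 4, align 4) → ends 28
  dst at 28 (size 2, align 2) → ends 30
  magic at 30 (size 2, align 2) → ends 32
  total 32 bytes, alignment 4
32 − 32 = 0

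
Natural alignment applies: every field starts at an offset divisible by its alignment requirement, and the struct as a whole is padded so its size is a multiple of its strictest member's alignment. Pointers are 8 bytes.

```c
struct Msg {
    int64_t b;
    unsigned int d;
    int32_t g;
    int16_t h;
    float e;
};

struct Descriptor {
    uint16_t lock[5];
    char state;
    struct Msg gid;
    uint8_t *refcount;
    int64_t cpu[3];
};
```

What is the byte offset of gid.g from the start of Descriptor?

Msg: @0: b [8B, align 8] → 8; @8: d [4B, align 4] → 12; @12: g [4B, align 4] → 16; @16: h [2B, align 2] → 18; +2 pad (align 4); @20: e [4B, align 4] → 24; size 24, align 8
@0: lock [10B, align 2] → 10
@10: state [1B, align 1] → 11
+5 pad (align 8)
@16: gid [24B, align 8] → 40
within Msg: g at 12
16 + 12 = 28

28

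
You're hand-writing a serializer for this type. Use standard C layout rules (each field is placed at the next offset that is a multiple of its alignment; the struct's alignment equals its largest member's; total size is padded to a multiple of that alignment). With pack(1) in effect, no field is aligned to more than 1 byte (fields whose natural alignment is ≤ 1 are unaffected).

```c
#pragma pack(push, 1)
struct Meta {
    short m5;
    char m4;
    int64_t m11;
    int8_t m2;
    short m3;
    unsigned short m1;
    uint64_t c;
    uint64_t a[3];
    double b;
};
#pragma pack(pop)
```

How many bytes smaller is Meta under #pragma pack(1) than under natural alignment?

natural layout:
  0..2  m5  (2B, 2-aligned)
  2..3  m4  (1B, 1-aligned)
  3..8  -- padding (5B)
  8..16  m11  (8B, 8-aligned)
  16..17  m2  (1B, 1-aligned)
  17..18  -- padding (1B)
  18..20  m3  (2B, 2-aligned)
  20..22  m1  (2B, 2-aligned)
  22..24  -- padding (2B)
  24..32  c  (8B, 8-aligned)
  32..56  a  (24B, 8-aligned)
  56..64  b  (8B, 8-aligned)
  sizeof = 64, alignof = 8
packed(1) layout:
  0..2  m5  (2B, 1-aligned)
  2..3  m4  (1B, 1-aligned)
  3..11  m11  (8B, 1-aligned)
  11..12  m2  (1B, 1-aligned)
  12..14  m3  (2B, 1-aligned)
  14..16  m1  (2B, 1-aligned)
  16..24  c  (8B, 1-aligned)
  24..48  a  (24B, 1-aligned)
  48..56  b  (8B, 1-aligned)
  sizeof = 56, alignof = 1
64 − 56 = 8

8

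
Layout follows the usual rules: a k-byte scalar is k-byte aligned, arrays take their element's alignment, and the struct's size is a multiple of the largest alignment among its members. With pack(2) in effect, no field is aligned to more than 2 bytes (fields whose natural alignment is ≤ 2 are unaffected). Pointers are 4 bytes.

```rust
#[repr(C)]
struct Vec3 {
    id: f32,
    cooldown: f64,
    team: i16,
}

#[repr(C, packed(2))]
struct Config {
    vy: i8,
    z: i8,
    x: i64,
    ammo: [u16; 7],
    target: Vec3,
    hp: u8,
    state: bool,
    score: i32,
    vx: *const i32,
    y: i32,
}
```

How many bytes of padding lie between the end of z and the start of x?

0

Vec3: id at 0 (size 4, align 4) → ends 4; pad 4 to align 8 for cooldown; cooldown at 8 (size 8, align 8) → ends 16; team at 16 (size 2, align 2) → ends 18; tail pad 6 to reach multiple of 8; total 24 bytes, alignment 8
vy at 0 (size 1, align 1) → ends 1
z at 1 (size 1, align 1) → ends 2
x at 2 (size 8, align 2) → ends 10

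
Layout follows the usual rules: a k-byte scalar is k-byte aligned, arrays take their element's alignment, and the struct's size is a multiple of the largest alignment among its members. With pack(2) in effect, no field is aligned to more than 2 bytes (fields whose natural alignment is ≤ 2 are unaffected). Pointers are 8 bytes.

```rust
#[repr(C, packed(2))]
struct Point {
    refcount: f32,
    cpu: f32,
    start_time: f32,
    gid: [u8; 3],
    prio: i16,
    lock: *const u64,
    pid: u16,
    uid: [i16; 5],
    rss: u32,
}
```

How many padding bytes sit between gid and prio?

refcount at 0 (size 4, align 2) → ends 4
cpu at 4 (size 4, align 2) → ends 8
start_time at 8 (size 4, align 2) → ends 12
gid at 12 (size 3, align 1) → ends 15
pad 1 to align 2 for prio
prio at 16 (size 2, align 2) → ends 18

1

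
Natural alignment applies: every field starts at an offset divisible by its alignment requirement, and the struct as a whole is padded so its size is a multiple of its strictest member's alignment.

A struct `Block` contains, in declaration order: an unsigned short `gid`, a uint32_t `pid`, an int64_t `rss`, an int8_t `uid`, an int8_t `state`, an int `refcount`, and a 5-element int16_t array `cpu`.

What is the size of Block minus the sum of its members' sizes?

10

0..2  gid  (2B, 2-aligned)
2..4  -- padding (2B)
4..8  pid  (4B, 4-aligned)
8..16  rss  (8B, 8-aligned)
16..17  uid  (1B, 1-aligned)
17..18  state  (1B, 1-aligned)
18..20  -- padding (2B)
20..24  refcount  (4B, 4-aligned)
24..34  cpu  (10B, 2-aligned)
34..40  -- tail padding (6B)
sizeof = 40, alignof = 8
data bytes 30, size 40 → padding 10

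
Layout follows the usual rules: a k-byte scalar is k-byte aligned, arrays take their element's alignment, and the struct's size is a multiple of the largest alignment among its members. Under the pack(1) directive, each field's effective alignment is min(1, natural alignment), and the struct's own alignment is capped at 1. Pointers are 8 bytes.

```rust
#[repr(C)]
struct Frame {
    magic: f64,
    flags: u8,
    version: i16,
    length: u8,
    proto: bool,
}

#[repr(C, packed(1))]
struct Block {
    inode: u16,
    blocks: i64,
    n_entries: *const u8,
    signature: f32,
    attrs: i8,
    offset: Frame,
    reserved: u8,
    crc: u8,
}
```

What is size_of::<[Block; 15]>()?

Frame: 0..8  magic  (8B, 8-aligned); 8..9  flags  (1B, 1-aligned); 9..10  -- padding (1B); 10..12  version  (2B, 2-aligned); 12..13  length  (1B, 1-aligned); 13..14  proto  (1B, 1-aligned); 14..16  -- tail padding (2B); sizeof = 16, alignof = 8
0..2  inode  (2B, 1-aligned)
2..10  blocks  (8B, 1-aligned)
10..18  n_entries  (8B, 1-aligned)
18..22  signature  (4B, 1-aligned)
22..23  attrs  (1B, 1-aligned)
23..39  offset  (16B, 1-aligned)
39..40  reserved  (1B, 1-aligned)
40..41  crc  (1B, 1-aligned)
sizeof = 41, alignof = 1
array of 15: 15 × 41 = 615

615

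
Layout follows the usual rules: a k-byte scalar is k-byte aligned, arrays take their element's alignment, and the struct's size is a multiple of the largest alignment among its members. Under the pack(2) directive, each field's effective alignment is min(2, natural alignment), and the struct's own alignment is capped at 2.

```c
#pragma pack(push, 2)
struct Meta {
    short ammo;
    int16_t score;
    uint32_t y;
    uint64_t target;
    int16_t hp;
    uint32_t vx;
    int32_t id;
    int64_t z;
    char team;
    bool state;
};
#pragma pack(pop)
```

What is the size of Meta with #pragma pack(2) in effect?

@0: ammo [2B, align 2] → 2
@2: score [2B, align 2] → 4
@4: y [4B, align 2] → 8
@8: target [8B, align 2] → 16
@16: hp [2B, align 2] → 18
@18: vx [4B, align 2] → 22
@22: id [4B, align 2] → 26
@26: z [8B, align 2] → 34
@34: team [1B, align 1] → 35
@35: state [1B, align 1] → 36
size 36, align 2

36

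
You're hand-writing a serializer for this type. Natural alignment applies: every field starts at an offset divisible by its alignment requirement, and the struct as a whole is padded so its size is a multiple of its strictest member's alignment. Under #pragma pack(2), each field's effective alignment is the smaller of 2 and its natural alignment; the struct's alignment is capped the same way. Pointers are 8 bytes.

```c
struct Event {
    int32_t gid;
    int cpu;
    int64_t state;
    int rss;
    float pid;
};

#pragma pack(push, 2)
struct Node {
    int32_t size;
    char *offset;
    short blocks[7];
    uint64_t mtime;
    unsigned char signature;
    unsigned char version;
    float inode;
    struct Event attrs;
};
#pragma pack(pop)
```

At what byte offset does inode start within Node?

36

Event: @0: gid [4B, align 4] → 4; @4: cpu [4B, align 4] → 8; @8: state [8B, align 8] → 16; @16: rss [4B, align 4] → 20; @20: pid [4B, align 4] → 24; size 24, align 8
@0: size [4B, align 2] → 4
@4: offset [8B, align 2] → 12
@12: blocks [14B, align 2] → 26
@26: mtime [8B, align 2] → 34
@34: signature [1B, align 1] → 35
@35: version [1B, align 1] → 36
@36: inode [4B, align 2] → 40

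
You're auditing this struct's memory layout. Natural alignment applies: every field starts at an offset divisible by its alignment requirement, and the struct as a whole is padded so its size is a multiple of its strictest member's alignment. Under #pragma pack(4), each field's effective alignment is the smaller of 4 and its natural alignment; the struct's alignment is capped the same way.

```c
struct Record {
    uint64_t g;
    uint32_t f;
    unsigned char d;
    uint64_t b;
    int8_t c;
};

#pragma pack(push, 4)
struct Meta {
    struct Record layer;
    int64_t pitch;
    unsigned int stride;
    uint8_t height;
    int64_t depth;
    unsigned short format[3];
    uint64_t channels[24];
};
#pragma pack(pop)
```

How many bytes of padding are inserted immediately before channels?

Record: 0..8  g  (8B, 8-aligned); 8..12  f  (4B, 4-aligned); 12..13  d  (1B, 1-aligned); 13..16  -- padding (3B); 16..24  b  (8B, 8-aligned); 24..25  c  (1B, 1-aligned); 25..32  -- tail padding (7B); sizeof = 32, alignof = 8
0..32  layer  (32B, 4-aligned)
32..40  pitch  (8B, 4-aligned)
40..44  stride  (4B, 4-aligned)
44..45  height  (1B, 1-aligned)
45..48  -- padding (3B)
48..56  depth  (8B, 4-aligned)
56..62  format  (6B, 2-aligned)
62..64  -- padding (2B)
64..256  channels  (192B, 4-aligned)

2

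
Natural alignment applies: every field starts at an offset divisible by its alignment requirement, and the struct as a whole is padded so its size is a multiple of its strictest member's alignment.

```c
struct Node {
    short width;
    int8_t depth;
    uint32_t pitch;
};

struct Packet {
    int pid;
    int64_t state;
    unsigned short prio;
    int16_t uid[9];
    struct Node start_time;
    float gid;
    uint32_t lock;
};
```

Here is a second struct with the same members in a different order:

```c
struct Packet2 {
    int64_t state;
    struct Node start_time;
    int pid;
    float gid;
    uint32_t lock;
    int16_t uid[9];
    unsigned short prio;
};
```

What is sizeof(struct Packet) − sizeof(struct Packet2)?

8

Node: 0..2  width  (2B, 2-aligned); 2..3  depth  (1B, 1-aligned); 3..4  -- padding (1B); 4..8  pitch  (4B, 4-aligned); sizeof = 8, alignof = 4
0..4  pid  (4B, 4-aligned)
4..8  -- padding (4B)
8..16  state  (8B, 8-aligned)
16..18  prio  (2B, 2-aligned)
18..36  uid  (18B, 2-aligned)
36..44  start_time  (8B, 4-aligned)
44..48  gid  (4B, 4-aligned)
48..52  lock  (4B, 4-aligned)
52..56  -- tail padding (4B)
sizeof = 56, alignof = 8
— Packet2 —
0..8  state  (8B, 8-aligned)
8..16  start_time  (8B, 4-aligned)
16..20  pid  (4B, 4-aligned)
20..24  gid  (4B, 4-aligned)
24..28  lock  (4B, 4-aligned)
28..46  uid  (18B, 2-aligned)
46..48  prio  (2B, 2-aligned)
sizeof = 48, alignof = 8
56 − 48 = 8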